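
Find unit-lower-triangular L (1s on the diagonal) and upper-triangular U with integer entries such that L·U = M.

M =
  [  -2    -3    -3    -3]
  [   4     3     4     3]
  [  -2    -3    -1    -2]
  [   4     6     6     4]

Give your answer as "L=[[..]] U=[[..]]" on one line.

  row1 -= -2·row0 → [0,-3,-2,-3]
  row2 -= 1·row0 → [0,0,2,1]
  row3 -= -2·row0 → [0,0,0,-2]
  row2 -= 0·row1 → [0,0,2,1]
  row3 -= 0·row1 → [0,0,0,-2]
  row3 -= 0·row2 → [0,0,0,-2]

L=[[1,0,0,0],[-2,1,0,0],[1,0,1,0],[-2,0,0,1]] U=[[-2,-3,-3,-3],[0,-3,-2,-3],[0,0,2,1],[0,0,0,-2]]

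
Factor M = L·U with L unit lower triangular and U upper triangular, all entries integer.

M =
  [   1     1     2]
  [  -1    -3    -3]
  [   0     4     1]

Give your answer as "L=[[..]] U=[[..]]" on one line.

  R1 -= -1·R0 → [0,-2,-1]
  R2 -= 0·R0 → [0,4,1]
  R2 -= -2·R1 → [0,0,-1]

L=[[1,0,0],[-1,1,0],[0,-2,1]] U=[[1,1,2],[0,-2,-1],[0,0,-1]]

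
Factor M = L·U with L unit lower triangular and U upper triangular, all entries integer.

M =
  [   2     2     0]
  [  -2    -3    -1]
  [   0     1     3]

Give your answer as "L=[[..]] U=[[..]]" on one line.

L=[[1,0,0],[-1,1,0],[0,-1,1]] U=[[2,2,0],[0,-1,-1],[0,0,2]]

  R1 -= -1·R0 → [0,-1,-1]
  R2 -= 0·R0 → [0,1,3]
  R2 -= -1·R1 → [0,0,2]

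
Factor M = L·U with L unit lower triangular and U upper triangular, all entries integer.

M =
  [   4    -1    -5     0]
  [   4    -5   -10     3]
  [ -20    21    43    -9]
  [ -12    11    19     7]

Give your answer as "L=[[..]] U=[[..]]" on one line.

  row1 -= 1·row0 → [0,-4,-5,3]
  row2 -= -5·row0 → [0,16,18,-9]
  row3 -= -3·row0 → [0,8,4,7]
  row2 -= -4·row1 → [0,0,-2,3]
  row3 -= -2·row1 → [0,0,-6,13]
  row3 -= 3·row2 → [0,0,0,4]

L=[[1,0,0,0],[1,1,0,0],[-5,-4,1,0],[-3,-2,3,1]] U=[[4,-1,-5,0],[0,-4,-5,3],[0,0,-2,3],[0,0,0,4]]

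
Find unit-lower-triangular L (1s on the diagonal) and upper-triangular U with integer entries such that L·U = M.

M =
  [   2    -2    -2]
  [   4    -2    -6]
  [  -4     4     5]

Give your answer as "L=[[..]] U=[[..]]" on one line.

L=[[1,0,0],[2,1,0],[-2,0,1]] U=[[2,-2,-2],[0,2,-2],[0,0,1]]

  row1 -= 2·row0 → [0,2,-2]
  row2 -= -2·row0 → [0,0,1]
  row2 -= 0·row1 → [0,0,1]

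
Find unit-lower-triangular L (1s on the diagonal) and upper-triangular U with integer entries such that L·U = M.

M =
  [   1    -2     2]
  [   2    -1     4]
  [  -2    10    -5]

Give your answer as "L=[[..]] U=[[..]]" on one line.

  row1 -= 2·row0 → [0,3,0]
  row2 -= -2·row0 → [0,6,-1]
  row2 -= 2·row1 → [0,0,-1]

L=[[1,0,0],[2,1,0],[-2,2,1]] U=[[1,-2,2],[0,3,0],[0,0,-1]]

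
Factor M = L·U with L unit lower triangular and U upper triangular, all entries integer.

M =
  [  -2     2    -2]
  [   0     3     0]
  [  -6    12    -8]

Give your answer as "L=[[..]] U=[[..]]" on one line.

  r1 -= 0·r0 → [0,3,0]
  r2 -= 3·r0 → [0,6,-2]
  r2 -= 2·r1 → [0,0,-2]

L=[[1,0,0],[0,1,0],[3,2,1]] U=[[-2,2,-2],[0,3,0],[0,0,-2]]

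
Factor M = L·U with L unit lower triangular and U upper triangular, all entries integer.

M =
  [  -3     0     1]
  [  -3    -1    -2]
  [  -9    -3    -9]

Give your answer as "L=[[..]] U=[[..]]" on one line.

  r1 -= 1·r0 → [0,-1,-3]
  r2 -= 3·r0 → [0,-3,-12]
  r2 -= 3·r1 → [0,0,-3]

L=[[1,0,0],[1,1,0],[3,3,1]] U=[[-3,0,1],[0,-1,-3],[0,0,-3]]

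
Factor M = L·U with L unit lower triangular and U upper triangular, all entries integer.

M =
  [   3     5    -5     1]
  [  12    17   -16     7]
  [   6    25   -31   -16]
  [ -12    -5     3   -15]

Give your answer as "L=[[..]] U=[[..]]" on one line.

L=[[1,0,0,0],[4,1,0,0],[2,-5,1,0],[-4,-5,-3,1]] U=[[3,5,-5,1],[0,-3,4,3],[0,0,-1,-3],[0,0,0,-5]]

  r1 -= 4·r0 → [0,-3,4,3]
  r2 -= 2·r0 → [0,15,-21,-18]
  r3 -= -4·r0 → [0,15,-17,-11]
  r2 -= -5·r1 → [0,0,-1,-3]
  r3 -= -5·r1 → [0,0,3,4]
  r3 -= -3·r2 → [0,0,0,-5]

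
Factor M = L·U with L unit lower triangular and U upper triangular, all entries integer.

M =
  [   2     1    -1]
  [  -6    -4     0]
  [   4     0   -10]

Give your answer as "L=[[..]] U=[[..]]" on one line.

  R1 -= -3·R0 → [0,-1,-3]
  R2 -= 2·R0 → [0,-2,-8]
  R2 -= 2·R1 → [0,0,-2]

L=[[1,0,0],[-3,1,0],[2,2,1]] U=[[2,1,-1],[0,-1,-3],[0,0,-2]]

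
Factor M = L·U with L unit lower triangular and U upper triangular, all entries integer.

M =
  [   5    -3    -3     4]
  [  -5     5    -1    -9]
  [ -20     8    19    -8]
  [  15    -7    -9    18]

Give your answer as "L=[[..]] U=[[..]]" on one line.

L=[[1,0,0,0],[-1,1,0,0],[-4,-2,1,0],[3,1,-4,1]] U=[[5,-3,-3,4],[0,2,-4,-5],[0,0,-1,-2],[0,0,0,3]]

  r1 -= -1·r0 → [0,2,-4,-5]
  r2 -= -4·r0 → [0,-4,7,8]
  r3 -= 3·r0 → [0,2,0,6]
  r2 -= -2·r1 → [0,0,-1,-2]
  r3 -= 1·r1 → [0,0,4,11]
  r3 -= -4·r2 → [0,0,0,3]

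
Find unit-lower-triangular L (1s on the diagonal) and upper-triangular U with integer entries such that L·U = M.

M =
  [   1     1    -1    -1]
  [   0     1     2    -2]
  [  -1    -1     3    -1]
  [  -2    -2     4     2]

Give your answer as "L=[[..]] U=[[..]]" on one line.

  R1 -= 0·R0 → [0,1,2,-2]
  R2 -= -1·R0 → [0,0,2,-2]
  R3 -= -2·R0 → [0,0,2,0]
  R2 -= 0·R1 → [0,0,2,-2]
  R3 -= 0·R1 → [0,0,2,0]
  R3 -= 1·R2 → [0,0,0,2]

L=[[1,0,0,0],[0,1,0,0],[-1,0,1,0],[-2,0,1,1]] U=[[1,1,-1,-1],[0,1,2,-2],[0,0,2,-2],[0,0,0,2]]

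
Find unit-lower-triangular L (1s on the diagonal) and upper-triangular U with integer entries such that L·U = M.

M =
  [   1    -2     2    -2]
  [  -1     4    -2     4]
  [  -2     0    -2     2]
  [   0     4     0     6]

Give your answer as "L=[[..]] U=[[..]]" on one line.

  row1 -= -1·row0 → [0,2,0,2]
  row2 -= -2·row0 → [0,-4,2,-2]
  row3 -= 0·row0 → [0,4,0,6]
  row2 -= -2·row1 → [0,0,2,2]
  row3 -= 2·row1 → [0,0,0,2]
  row3 -= 0·row2 → [0,0,0,2]

L=[[1,0,0,0],[-1,1,0,0],[-2,-2,1,0],[0,2,0,1]] U=[[1,-2,2,-2],[0,2,0,2],[0,0,2,2],[0,0,0,2]]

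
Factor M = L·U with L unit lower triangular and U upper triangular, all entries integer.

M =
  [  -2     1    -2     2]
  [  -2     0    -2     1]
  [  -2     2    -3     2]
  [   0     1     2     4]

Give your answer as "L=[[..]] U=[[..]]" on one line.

L=[[1,0,0,0],[1,1,0,0],[1,-1,1,0],[0,-1,-2,1]] U=[[-2,1,-2,2],[0,-1,0,-1],[0,0,-1,-1],[0,0,0,1]]

  r1 -= 1·r0 → [0,-1,0,-1]
  r2 -= 1·r0 → [0,1,-1,0]
  r3 -= 0·r0 → [0,1,2,4]
  r2 -= -1·r1 → [0,0,-1,-1]
  r3 -= -1·r1 → [0,0,2,3]
  r3 -= -2·r2 → [0,0,0,1]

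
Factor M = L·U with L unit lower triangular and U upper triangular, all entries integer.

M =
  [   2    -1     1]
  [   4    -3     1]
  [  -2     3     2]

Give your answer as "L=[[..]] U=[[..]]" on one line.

  R1 -= 2·R0 → [0,-1,-1]
  R2 -= -1·R0 → [0,2,3]
  R2 -= -2·R1 → [0,0,1]

L=[[1,0,0],[2,1,0],[-1,-2,1]] U=[[2,-1,1],[0,-1,-1],[0,0,1]]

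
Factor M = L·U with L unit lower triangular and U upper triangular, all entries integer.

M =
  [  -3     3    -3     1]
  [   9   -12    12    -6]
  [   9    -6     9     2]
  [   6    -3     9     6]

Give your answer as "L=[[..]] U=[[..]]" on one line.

  r1 -= -3·r0 → [0,-3,3,-3]
  r2 -= -3·r0 → [0,3,0,5]
  r3 -= -2·r0 → [0,3,3,8]
  r2 -= -1·r1 → [0,0,3,2]
  r3 -= -1·r1 → [0,0,6,5]
  r3 -= 2·r2 → [0,0,0,1]

L=[[1,0,0,0],[-3,1,0,0],[-3,-1,1,0],[-2,-1,2,1]] U=[[-3,3,-3,1],[0,-3,3,-3],[0,0,3,2],[0,0,0,1]]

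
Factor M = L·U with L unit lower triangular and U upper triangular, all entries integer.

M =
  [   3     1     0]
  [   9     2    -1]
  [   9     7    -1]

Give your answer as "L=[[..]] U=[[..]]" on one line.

  r1 -= 3·r0 → [0,-1,-1]
  r2 -= 3·r0 → [0,4,-1]
  r2 -= -4·r1 → [0,0,-5]

L=[[1,0,0],[3,1,0],[3,-4,1]] U=[[3,1,0],[0,-1,-1],[0,0,-5]]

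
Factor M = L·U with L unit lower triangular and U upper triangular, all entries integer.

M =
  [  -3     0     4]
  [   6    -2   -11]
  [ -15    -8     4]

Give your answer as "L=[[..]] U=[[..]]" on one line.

  r1 -= -2·r0 → [0,-2,-3]
  r2 -= 5·r0 → [0,-8,-16]
  r2 -= 4·r1 → [0,0,-4]

L=[[1,0,0],[-2,1,0],[5,4,1]] U=[[-3,0,4],[0,-2,-3],[0,0,-4]]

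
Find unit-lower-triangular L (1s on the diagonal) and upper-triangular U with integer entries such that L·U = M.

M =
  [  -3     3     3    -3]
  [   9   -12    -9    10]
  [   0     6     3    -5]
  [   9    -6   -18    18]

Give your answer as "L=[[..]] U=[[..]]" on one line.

L=[[1,0,0,0],[-3,1,0,0],[0,-2,1,0],[-3,-1,-3,1]] U=[[-3,3,3,-3],[0,-3,0,1],[0,0,3,-3],[0,0,0,1]]

  row1 -= -3·row0 → [0,-3,0,1]
  row2 -= 0·row0 → [0,6,3,-5]
  row3 -= -3·row0 → [0,3,-9,9]
  row2 -= -2·row1 → [0,0,3,-3]
  row3 -= -1·row1 → [0,0,-9,10]
  row3 -= -3·row2 → [0,0,0,1]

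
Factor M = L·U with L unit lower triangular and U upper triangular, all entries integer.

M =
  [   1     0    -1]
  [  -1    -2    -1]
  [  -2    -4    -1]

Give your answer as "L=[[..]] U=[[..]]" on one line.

  row1 -= -1·row0 → [0,-2,-2]
  row2 -= -2·row0 → [0,-4,-3]
  row2 -= 2·row1 → [0,0,1]

L=[[1,0,0],[-1,1,0],[-2,2,1]] U=[[1,0,-1],[0,-2,-2],[0,0,1]]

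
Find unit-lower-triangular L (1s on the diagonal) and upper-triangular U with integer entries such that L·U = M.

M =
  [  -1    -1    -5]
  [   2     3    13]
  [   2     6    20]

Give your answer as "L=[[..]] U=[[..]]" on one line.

L=[[1,0,0],[-2,1,0],[-2,4,1]] U=[[-1,-1,-5],[0,1,3],[0,0,-2]]

  r1 -= -2·r0 → [0,1,3]
  r2 -= -2·r0 → [0,4,10]
  r2 -= 4·r1 → [0,0,-2]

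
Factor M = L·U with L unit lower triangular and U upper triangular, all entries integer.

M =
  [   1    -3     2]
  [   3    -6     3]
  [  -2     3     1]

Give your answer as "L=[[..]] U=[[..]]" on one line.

L=[[1,0,0],[3,1,0],[-2,-1,1]] U=[[1,-3,2],[0,3,-3],[0,0,2]]

  r1 -= 3·r0 → [0,3,-3]
  r2 -= -2·r0 → [0,-3,5]
  r2 -= -1·r1 → [0,0,2]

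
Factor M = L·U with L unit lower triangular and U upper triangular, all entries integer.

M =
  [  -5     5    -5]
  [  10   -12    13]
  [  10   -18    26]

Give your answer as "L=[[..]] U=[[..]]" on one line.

L=[[1,0,0],[-2,1,0],[-2,4,1]] U=[[-5,5,-5],[0,-2,3],[0,0,4]]

  r1 -= -2·r0 → [0,-2,3]
  r2 -= -2·r0 → [0,-8,16]
  r2 -= 4·r1 → [0,0,4]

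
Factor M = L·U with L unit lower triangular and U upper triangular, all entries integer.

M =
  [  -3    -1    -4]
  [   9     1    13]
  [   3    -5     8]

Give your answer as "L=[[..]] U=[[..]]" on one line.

  R1 -= -3·R0 → [0,-2,1]
  R2 -= -1·R0 → [0,-6,4]
  R2 -= 3·R1 → [0,0,1]

L=[[1,0,0],[-3,1,0],[-1,3,1]] U=[[-3,-1,-4],[0,-2,1],[0,0,1]]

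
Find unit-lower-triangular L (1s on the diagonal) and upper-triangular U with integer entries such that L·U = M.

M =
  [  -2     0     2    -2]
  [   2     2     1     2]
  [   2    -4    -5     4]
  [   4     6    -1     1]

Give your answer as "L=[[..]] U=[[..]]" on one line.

  R1 -= -1·R0 → [0,2,3,0]
  R2 -= -1·R0 → [0,-4,-3,2]
  R3 -= -2·R0 → [0,6,3,-3]
  R2 -= -2·R1 → [0,0,3,2]
  R3 -= 3·R1 → [0,0,-6,-3]
  R3 -= -2·R2 → [0,0,0,1]

L=[[1,0,0,0],[-1,1,0,0],[-1,-2,1,0],[-2,3,-2,1]] U=[[-2,0,2,-2],[0,2,3,0],[0,0,3,2],[0,0,0,1]]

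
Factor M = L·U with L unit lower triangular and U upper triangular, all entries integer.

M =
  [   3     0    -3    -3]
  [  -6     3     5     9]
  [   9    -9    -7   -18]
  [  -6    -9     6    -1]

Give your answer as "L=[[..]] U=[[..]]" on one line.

L=[[1,0,0,0],[-2,1,0,0],[3,-3,1,0],[-2,-3,3,1]] U=[[3,0,-3,-3],[0,3,-1,3],[0,0,-1,0],[0,0,0,2]]

  R1 -= -2·R0 → [0,3,-1,3]
  R2 -= 3·R0 → [0,-9,2,-9]
  R3 -= -2·R0 → [0,-9,0,-7]
  R2 -= -3·R1 → [0,0,-1,0]
  R3 -= -3·R1 → [0,0,-3,2]
  R3 -= 3·R2 → [0,0,0,2]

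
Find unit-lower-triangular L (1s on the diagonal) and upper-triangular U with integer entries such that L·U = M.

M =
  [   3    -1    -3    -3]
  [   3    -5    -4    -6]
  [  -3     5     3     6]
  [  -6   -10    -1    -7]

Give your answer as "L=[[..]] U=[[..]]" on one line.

  row1 -= 1·row0 → [0,-4,-1,-3]
  row2 -= -1·row0 → [0,4,0,3]
  row3 -= -2·row0 → [0,-12,-7,-13]
  row2 -= -1·row1 → [0,0,-1,0]
  row3 -= 3·row1 → [0,0,-4,-4]
  row3 -= 4·row2 → [0,0,0,-4]

L=[[1,0,0,0],[1,1,0,0],[-1,-1,1,0],[-2,3,4,1]] U=[[3,-1,-3,-3],[0,-4,-1,-3],[0,0,-1,0],[0,0,0,-4]]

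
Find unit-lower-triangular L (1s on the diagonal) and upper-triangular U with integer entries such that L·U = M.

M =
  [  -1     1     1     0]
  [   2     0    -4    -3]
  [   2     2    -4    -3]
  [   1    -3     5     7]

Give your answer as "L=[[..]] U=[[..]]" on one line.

  r1 -= -2·r0 → [0,2,-2,-3]
  r2 -= -2·r0 → [0,4,-2,-3]
  r3 -= -1·r0 → [0,-2,6,7]
  r2 -= 2·r1 → [0,0,2,3]
  r3 -= -1·r1 → [0,0,4,4]
  r3 -= 2·r2 → [0,0,0,-2]

L=[[1,0,0,0],[-2,1,0,0],[-2,2,1,0],[-1,-1,2,1]] U=[[-1,1,1,0],[0,2,-2,-3],[0,0,2,3],[0,0,0,-2]]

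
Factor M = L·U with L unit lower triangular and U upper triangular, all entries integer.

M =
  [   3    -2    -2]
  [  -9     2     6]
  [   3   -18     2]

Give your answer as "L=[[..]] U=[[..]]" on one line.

  row1 -= -3·row0 → [0,-4,0]
  row2 -= 1·row0 → [0,-16,4]
  row2 -= 4·row1 → [0,0,4]

L=[[1,0,0],[-3,1,0],[1,4,1]] U=[[3,-2,-2],[0,-4,0],[0,0,4]]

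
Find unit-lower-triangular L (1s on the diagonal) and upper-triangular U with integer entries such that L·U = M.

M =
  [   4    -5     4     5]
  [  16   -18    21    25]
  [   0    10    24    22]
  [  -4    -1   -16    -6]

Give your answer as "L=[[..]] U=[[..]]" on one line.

  R1 -= 4·R0 → [0,2,5,5]
  R2 -= 0·R0 → [0,10,24,22]
  R3 -= -1·R0 → [0,-6,-12,-1]
  R2 -= 5·R1 → [0,0,-1,-3]
  R3 -= -3·R1 → [0,0,3,14]
  R3 -= -3·R2 → [0,0,0,5]

L=[[1,0,0,0],[4,1,0,0],[0,5,1,0],[-1,-3,-3,1]] U=[[4,-5,4,5],[0,2,5,5],[0,0,-1,-3],[0,0,0,5]]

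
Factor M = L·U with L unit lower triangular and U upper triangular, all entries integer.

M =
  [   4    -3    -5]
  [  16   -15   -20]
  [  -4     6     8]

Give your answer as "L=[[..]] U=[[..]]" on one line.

  R1 -= 4·R0 → [0,-3,0]
  R2 -= -1·R0 → [0,3,3]
  R2 -= -1·R1 → [0,0,3]

L=[[1,0,0],[4,1,0],[-1,-1,1]] U=[[4,-3,-5],[0,-3,0],[0,0,3]]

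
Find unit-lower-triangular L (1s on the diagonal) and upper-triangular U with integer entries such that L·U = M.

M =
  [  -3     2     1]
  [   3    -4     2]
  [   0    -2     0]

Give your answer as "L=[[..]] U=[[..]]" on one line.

  R1 -= -1·R0 → [0,-2,3]
  R2 -= 0·R0 → [0,-2,0]
  R2 -= 1·R1 → [0,0,-3]

L=[[1,0,0],[-1,1,0],[0,1,1]] U=[[-3,2,1],[0,-2,3],[0,0,-3]]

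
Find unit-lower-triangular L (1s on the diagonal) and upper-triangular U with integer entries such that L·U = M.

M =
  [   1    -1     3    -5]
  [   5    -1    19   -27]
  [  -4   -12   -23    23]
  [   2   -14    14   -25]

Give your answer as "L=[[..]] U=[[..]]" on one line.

L=[[1,0,0,0],[5,1,0,0],[-4,-4,1,0],[2,-3,4,1]] U=[[1,-1,3,-5],[0,4,4,-2],[0,0,5,-5],[0,0,0,-1]]

  r1 -= 5·r0 → [0,4,4,-2]
  r2 -= -4·r0 → [0,-16,-11,3]
  r3 -= 2·r0 → [0,-12,8,-15]
  r2 -= -4·r1 → [0,0,5,-5]
  r3 -= -3·r1 → [0,0,20,-21]
  r3 -= 4·r2 → [0,0,0,-1]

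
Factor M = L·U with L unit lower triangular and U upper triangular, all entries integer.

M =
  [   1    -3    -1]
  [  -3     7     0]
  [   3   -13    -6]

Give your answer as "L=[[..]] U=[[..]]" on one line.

  r1 -= -3·r0 → [0,-2,-3]
  r2 -= 3·r0 → [0,-4,-3]
  r2 -= 2·r1 → [0,0,3]

L=[[1,0,0],[-3,1,0],[3,2,1]] U=[[1,-3,-1],[0,-2,-3],[0,0,3]]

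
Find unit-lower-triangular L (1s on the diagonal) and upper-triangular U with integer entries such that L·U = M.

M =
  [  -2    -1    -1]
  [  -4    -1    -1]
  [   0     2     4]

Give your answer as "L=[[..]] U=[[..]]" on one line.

  r1 -= 2·r0 → [0,1,1]
  r2 -= 0·r0 → [0,2,4]
  r2 -= 2·r1 → [0,0,2]

L=[[1,0,0],[2,1,0],[0,2,1]] U=[[-2,-1,-1],[0,1,1],[0,0,2]]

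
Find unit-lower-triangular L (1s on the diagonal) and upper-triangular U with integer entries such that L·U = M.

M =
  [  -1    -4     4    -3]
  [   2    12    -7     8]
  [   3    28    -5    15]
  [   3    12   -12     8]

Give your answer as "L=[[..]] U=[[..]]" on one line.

L=[[1,0,0,0],[-2,1,0,0],[-3,4,1,0],[-3,0,0,1]] U=[[-1,-4,4,-3],[0,4,1,2],[0,0,3,-2],[0,0,0,-1]]

  row1 -= -2·row0 → [0,4,1,2]
  row2 -= -3·row0 → [0,16,7,6]
  row3 -= -3·row0 → [0,0,0,-1]
  row2 -= 4·row1 → [0,0,3,-2]
  row3 -= 0·row1 → [0,0,0,-1]
  row3 -= 0·row2 → [0,0,0,-1]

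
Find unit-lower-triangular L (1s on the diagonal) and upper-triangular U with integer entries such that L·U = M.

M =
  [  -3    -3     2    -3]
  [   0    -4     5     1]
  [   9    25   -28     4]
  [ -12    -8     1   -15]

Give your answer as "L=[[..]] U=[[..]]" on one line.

  r1 -= 0·r0 → [0,-4,5,1]
  r2 -= -3·r0 → [0,16,-22,-5]
  r3 -= 4·r0 → [0,4,-7,-3]
  r2 -= -4·r1 → [0,0,-2,-1]
  r3 -= -1·r1 → [0,0,-2,-2]
  r3 -= 1·r2 → [0,0,0,-1]

L=[[1,0,0,0],[0,1,0,0],[-3,-4,1,0],[4,-1,1,1]] U=[[-3,-3,2,-3],[0,-4,5,1],[0,0,-2,-1],[0,0,0,-1]]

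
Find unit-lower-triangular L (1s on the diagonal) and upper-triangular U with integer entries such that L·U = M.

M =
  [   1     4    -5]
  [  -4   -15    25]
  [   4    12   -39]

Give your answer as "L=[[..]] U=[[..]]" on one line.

  row1 -= -4·row0 → [0,1,5]
  row2 -= 4·row0 → [0,-4,-19]
  row2 -= -4·row1 → [0,0,1]

L=[[1,0,0],[-4,1,0],[4,-4,1]] U=[[1,4,-5],[0,1,5],[0,0,1]]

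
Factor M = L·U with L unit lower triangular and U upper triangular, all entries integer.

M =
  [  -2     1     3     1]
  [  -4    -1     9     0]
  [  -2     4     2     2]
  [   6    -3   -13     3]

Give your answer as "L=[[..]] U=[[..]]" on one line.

L=[[1,0,0,0],[2,1,0,0],[1,-1,1,0],[-3,0,-2,1]] U=[[-2,1,3,1],[0,-3,3,-2],[0,0,2,-1],[0,0,0,4]]

  r1 -= 2·r0 → [0,-3,3,-2]
  r2 -= 1·r0 → [0,3,-1,1]
  r3 -= -3·r0 → [0,0,-4,6]
  r2 -= -1·r1 → [0,0,2,-1]
  r3 -= 0·r1 → [0,0,-4,6]
  r3 -= -2·r2 → [0,0,0,4]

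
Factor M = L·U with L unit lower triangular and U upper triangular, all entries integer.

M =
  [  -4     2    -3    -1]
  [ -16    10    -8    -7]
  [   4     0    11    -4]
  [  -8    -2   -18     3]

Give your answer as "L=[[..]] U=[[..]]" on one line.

  R1 -= 4·R0 → [0,2,4,-3]
  R2 -= -1·R0 → [0,2,8,-5]
  R3 -= 2·R0 → [0,-6,-12,5]
  R2 -= 1·R1 → [0,0,4,-2]
  R3 -= -3·R1 → [0,0,0,-4]
  R3 -= 0·R2 → [0,0,0,-4]

L=[[1,0,0,0],[4,1,0,0],[-1,1,1,0],[2,-3,0,1]] U=[[-4,2,-3,-1],[0,2,4,-3],[0,0,4,-2],[0,0,0,-4]]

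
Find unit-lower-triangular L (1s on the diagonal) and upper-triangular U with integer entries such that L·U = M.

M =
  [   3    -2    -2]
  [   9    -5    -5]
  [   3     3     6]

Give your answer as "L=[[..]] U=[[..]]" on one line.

L=[[1,0,0],[3,1,0],[1,5,1]] U=[[3,-2,-2],[0,1,1],[0,0,3]]

  R1 -= 3·R0 → [0,1,1]
  R2 -= 1·R0 → [0,5,8]
  R2 -= 5·R1 → [0,0,3]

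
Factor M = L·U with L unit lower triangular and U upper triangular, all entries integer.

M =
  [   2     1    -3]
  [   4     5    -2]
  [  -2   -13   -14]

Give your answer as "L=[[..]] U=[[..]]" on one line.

  r1 -= 2·r0 → [0,3,4]
  r2 -= -1·r0 → [0,-12,-17]
  r2 -= -4·r1 → [0,0,-1]

L=[[1,0,0],[2,1,0],[-1,-4,1]] U=[[2,1,-3],[0,3,4],[0,0,-1]]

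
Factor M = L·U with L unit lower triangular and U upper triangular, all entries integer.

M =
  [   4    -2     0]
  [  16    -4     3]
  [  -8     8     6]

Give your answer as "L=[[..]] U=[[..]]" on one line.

  row1 -= 4·row0 → [0,4,3]
  row2 -= -2·row0 → [0,4,6]
  row2 -= 1·row1 → [0,0,3]

L=[[1,0,0],[4,1,0],[-2,1,1]] U=[[4,-2,0],[0,4,3],[0,0,3]]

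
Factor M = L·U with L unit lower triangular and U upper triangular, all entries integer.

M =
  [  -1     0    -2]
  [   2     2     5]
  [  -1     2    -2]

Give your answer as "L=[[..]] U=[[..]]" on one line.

  R1 -= -2·R0 → [0,2,1]
  R2 -= 1·R0 → [0,2,0]
  R2 -= 1·R1 → [0,0,-1]

L=[[1,0,0],[-2,1,0],[1,1,1]] U=[[-1,0,-2],[0,2,1],[0,0,-1]]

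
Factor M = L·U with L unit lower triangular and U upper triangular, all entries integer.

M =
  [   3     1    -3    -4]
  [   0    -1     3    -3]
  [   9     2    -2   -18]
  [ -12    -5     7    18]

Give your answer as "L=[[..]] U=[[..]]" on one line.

  r1 -= 0·r0 → [0,-1,3,-3]
  r2 -= 3·r0 → [0,-1,7,-6]
  r3 -= -4·r0 → [0,-1,-5,2]
  r2 -= 1·r1 → [0,0,4,-3]
  r3 -= 1·r1 → [0,0,-8,5]
  r3 -= -2·r2 → [0,0,0,-1]

L=[[1,0,0,0],[0,1,0,0],[3,1,1,0],[-4,1,-2,1]] U=[[3,1,-3,-4],[0,-1,3,-3],[0,0,4,-3],[0,0,0,-1]]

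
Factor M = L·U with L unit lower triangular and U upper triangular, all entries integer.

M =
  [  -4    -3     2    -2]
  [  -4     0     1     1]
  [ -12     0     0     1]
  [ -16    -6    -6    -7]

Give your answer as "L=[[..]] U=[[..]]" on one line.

L=[[1,0,0,0],[1,1,0,0],[3,3,1,0],[4,2,4,1]] U=[[-4,-3,2,-2],[0,3,-1,3],[0,0,-3,-2],[0,0,0,3]]

  r1 -= 1·r0 → [0,3,-1,3]
  r2 -= 3·r0 → [0,9,-6,7]
  r3 -= 4·r0 → [0,6,-14,1]
  r2 -= 3·r1 → [0,0,-3,-2]
  r3 -= 2·r1 → [0,0,-12,-5]
  r3 -= 4·r2 → [0,0,0,3]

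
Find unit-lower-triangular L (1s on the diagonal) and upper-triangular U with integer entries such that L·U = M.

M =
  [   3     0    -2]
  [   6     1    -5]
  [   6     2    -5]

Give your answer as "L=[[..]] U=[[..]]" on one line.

L=[[1,0,0],[2,1,0],[2,2,1]] U=[[3,0,-2],[0,1,-1],[0,0,1]]

  r1 -= 2·r0 → [0,1,-1]
  r2 -= 2·r0 → [0,2,-1]
  r2 -= 2·r1 → [0,0,1]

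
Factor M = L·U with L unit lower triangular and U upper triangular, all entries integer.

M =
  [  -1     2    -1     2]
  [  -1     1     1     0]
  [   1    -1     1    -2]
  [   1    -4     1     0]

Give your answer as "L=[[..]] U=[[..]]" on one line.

L=[[1,0,0,0],[1,1,0,0],[-1,-1,1,0],[-1,2,-2,1]] U=[[-1,2,-1,2],[0,-1,2,-2],[0,0,2,-2],[0,0,0,2]]

  r1 -= 1·r0 → [0,-1,2,-2]
  r2 -= -1·r0 → [0,1,0,0]
  r3 -= -1·r0 → [0,-2,0,2]
  r2 -= -1·r1 → [0,0,2,-2]
  r3 -= 2·r1 → [0,0,-4,6]
  r3 -= -2·r2 → [0,0,0,2]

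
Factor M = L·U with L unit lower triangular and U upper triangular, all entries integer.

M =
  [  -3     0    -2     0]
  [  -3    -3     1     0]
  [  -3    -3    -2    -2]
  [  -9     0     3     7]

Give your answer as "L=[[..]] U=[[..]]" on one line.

  row1 -= 1·row0 → [0,-3,3,0]
  row2 -= 1·row0 → [0,-3,0,-2]
  row3 -= 3·row0 → [0,0,9,7]
  row2 -= 1·row1 → [0,0,-3,-2]
  row3 -= 0·row1 → [0,0,9,7]
  row3 -= -3·row2 → [0,0,0,1]

L=[[1,0,0,0],[1,1,0,0],[1,1,1,0],[3,0,-3,1]] U=[[-3,0,-2,0],[0,-3,3,0],[0,0,-3,-2],[0,0,0,1]]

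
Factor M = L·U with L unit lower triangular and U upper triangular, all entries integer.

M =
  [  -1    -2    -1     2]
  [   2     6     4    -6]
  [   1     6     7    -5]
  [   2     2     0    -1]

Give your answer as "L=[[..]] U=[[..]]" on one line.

L=[[1,0,0,0],[-2,1,0,0],[-1,2,1,0],[-2,-1,0,1]] U=[[-1,-2,-1,2],[0,2,2,-2],[0,0,2,1],[0,0,0,1]]

  R1 -= -2·R0 → [0,2,2,-2]
  R2 -= -1·R0 → [0,4,6,-3]
  R3 -= -2·R0 → [0,-2,-2,3]
  R2 -= 2·R1 → [0,0,2,1]
  R3 -= -1·R1 → [0,0,0,1]
  R3 -= 0·R2 → [0,0,0,1]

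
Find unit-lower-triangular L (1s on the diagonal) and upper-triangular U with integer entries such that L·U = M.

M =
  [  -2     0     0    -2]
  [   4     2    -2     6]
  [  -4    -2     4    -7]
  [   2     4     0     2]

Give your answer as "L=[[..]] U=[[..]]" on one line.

  R1 -= -2·R0 → [0,2,-2,2]
  R2 -= 2·R0 → [0,-2,4,-3]
  R3 -= -1·R0 → [0,4,0,0]
  R2 -= -1·R1 → [0,0,2,-1]
  R3 -= 2·R1 → [0,0,4,-4]
  R3 -= 2·R2 → [0,0,0,-2]

L=[[1,0,0,0],[-2,1,0,0],[2,-1,1,0],[-1,2,2,1]] U=[[-2,0,0,-2],[0,2,-2,2],[0,0,2,-1],[0,0,0,-2]]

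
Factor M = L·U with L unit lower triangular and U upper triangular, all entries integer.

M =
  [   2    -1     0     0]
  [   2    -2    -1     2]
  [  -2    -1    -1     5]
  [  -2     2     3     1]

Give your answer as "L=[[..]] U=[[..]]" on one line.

L=[[1,0,0,0],[1,1,0,0],[-1,2,1,0],[-1,-1,2,1]] U=[[2,-1,0,0],[0,-1,-1,2],[0,0,1,1],[0,0,0,1]]

  r1 -= 1·r0 → [0,-1,-1,2]
  r2 -= -1·r0 → [0,-2,-1,5]
  r3 -= -1·r0 → [0,1,3,1]
  r2 -= 2·r1 → [0,0,1,1]
  r3 -= -1·r1 → [0,0,2,3]
  r3 -= 2·r2 → [0,0,0,1]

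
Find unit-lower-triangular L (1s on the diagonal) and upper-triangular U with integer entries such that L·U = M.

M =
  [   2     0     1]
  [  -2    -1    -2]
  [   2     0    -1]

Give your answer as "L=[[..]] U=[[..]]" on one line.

  row1 -= -1·row0 → [0,-1,-1]
  row2 -= 1·row0 → [0,0,-2]
  row2 -= 0·row1 → [0,0,-2]

L=[[1,0,0],[-1,1,0],[1,0,1]] U=[[2,0,1],[0,-1,-1],[0,0,-2]]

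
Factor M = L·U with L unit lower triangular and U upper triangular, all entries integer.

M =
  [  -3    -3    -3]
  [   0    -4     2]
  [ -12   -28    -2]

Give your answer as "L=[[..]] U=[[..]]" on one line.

L=[[1,0,0],[0,1,0],[4,4,1]] U=[[-3,-3,-3],[0,-4,2],[0,0,2]]

  r1 -= 0·r0 → [0,-4,2]
  r2 -= 4·r0 → [0,-16,10]
  r2 -= 4·r1 → [0,0,2]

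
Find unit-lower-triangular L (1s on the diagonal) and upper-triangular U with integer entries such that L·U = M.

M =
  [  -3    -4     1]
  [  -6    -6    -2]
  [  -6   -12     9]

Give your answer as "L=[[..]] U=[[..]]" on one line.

  row1 -= 2·row0 → [0,2,-4]
  row2 -= 2·row0 → [0,-4,7]
  row2 -= -2·row1 → [0,0,-1]

L=[[1,0,0],[2,1,0],[2,-2,1]] U=[[-3,-4,1],[0,2,-4],[0,0,-1]]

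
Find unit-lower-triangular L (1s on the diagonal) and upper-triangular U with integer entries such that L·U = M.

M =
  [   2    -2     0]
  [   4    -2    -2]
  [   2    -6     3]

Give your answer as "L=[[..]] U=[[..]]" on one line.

L=[[1,0,0],[2,1,0],[1,-2,1]] U=[[2,-2,0],[0,2,-2],[0,0,-1]]

  row1 -= 2·row0 → [0,2,-2]
  row2 -= 1·row0 → [0,-4,3]
  row2 -= -2·row1 → [0,0,-1]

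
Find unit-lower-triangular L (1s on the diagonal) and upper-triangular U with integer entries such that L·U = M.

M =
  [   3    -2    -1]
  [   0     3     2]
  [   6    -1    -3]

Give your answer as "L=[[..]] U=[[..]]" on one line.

  R1 -= 0·R0 → [0,3,2]
  R2 -= 2·R0 → [0,3,-1]
  R2 -= 1·R1 → [0,0,-3]

L=[[1,0,0],[0,1,0],[2,1,1]] U=[[3,-2,-1],[0,3,2],[0,0,-3]]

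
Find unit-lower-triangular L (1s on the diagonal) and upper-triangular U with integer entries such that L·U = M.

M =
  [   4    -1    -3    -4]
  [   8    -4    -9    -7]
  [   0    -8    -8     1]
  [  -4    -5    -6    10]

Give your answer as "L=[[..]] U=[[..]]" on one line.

  row1 -= 2·row0 → [0,-2,-3,1]
  row2 -= 0·row0 → [0,-8,-8,1]
  row3 -= -1·row0 → [0,-6,-9,6]
  row2 -= 4·row1 → [0,0,4,-3]
  row3 -= 3·row1 → [0,0,0,3]
  row3 -= 0·row2 → [0,0,0,3]

L=[[1,0,0,0],[2,1,0,0],[0,4,1,0],[-1,3,0,1]] U=[[4,-1,-3,-4],[0,-2,-3,1],[0,0,4,-3],[0,0,0,3]]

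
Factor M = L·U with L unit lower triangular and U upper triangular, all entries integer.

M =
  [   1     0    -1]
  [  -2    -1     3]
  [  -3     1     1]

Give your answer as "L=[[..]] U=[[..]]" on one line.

  r1 -= -2·r0 → [0,-1,1]
  r2 -= -3·r0 → [0,1,-2]
  r2 -= -1·r1 → [0,0,-1]

L=[[1,0,0],[-2,1,0],[-3,-1,1]] U=[[1,0,-1],[0,-1,1],[0,0,-1]]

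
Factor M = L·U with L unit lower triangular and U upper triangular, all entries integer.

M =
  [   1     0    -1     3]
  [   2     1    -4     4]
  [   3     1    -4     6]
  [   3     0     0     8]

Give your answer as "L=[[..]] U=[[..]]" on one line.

  r1 -= 2·r0 → [0,1,-2,-2]
  r2 -= 3·r0 → [0,1,-1,-3]
  r3 -= 3·r0 → [0,0,3,-1]
  r2 -= 1·r1 → [0,0,1,-1]
  r3 -= 0·r1 → [0,0,3,-1]
  r3 -= 3·r2 → [0,0,0,2]

L=[[1,0,0,0],[2,1,0,0],[3,1,1,0],[3,0,3,1]] U=[[1,0,-1,3],[0,1,-2,-2],[0,0,1,-1],[0,0,0,2]]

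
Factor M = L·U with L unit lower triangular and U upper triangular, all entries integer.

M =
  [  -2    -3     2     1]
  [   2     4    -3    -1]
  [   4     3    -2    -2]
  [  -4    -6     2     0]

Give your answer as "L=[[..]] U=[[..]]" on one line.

  R1 -= -1·R0 → [0,1,-1,0]
  R2 -= -2·R0 → [0,-3,2,0]
  R3 -= 2·R0 → [0,0,-2,-2]
  R2 -= -3·R1 → [0,0,-1,0]
  R3 -= 0·R1 → [0,0,-2,-2]
  R3 -= 2·R2 → [0,0,0,-2]

L=[[1,0,0,0],[-1,1,0,0],[-2,-3,1,0],[2,0,2,1]] U=[[-2,-3,2,1],[0,1,-1,0],[0,0,-1,0],[0,0,0,-2]]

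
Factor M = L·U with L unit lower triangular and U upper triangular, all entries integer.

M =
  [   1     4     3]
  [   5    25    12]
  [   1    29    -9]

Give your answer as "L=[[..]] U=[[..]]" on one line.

L=[[1,0,0],[5,1,0],[1,5,1]] U=[[1,4,3],[0,5,-3],[0,0,3]]

  r1 -= 5·r0 → [0,5,-3]
  r2 -= 1·r0 → [0,25,-12]
  r2 -= 5·r1 → [0,0,3]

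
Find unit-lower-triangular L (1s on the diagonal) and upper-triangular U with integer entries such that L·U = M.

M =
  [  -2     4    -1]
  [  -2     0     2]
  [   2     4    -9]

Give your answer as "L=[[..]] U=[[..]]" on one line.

  R1 -= 1·R0 → [0,-4,3]
  R2 -= -1·R0 → [0,8,-10]
  R2 -= -2·R1 → [0,0,-4]

L=[[1,0,0],[1,1,0],[-1,-2,1]] U=[[-2,4,-1],[0,-4,3],[0,0,-4]]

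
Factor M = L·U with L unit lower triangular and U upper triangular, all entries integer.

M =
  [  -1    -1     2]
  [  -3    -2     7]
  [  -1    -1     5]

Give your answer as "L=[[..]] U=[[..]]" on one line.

  row1 -= 3·row0 → [0,1,1]
  row2 -= 1·row0 → [0,0,3]
  row2 -= 0·row1 → [0,0,3]

L=[[1,0,0],[3,1,0],[1,0,1]] U=[[-1,-1,2],[0,1,1],[0,0,3]]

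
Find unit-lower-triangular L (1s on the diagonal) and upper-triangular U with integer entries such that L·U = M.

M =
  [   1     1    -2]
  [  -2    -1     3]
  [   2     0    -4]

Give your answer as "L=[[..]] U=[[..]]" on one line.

L=[[1,0,0],[-2,1,0],[2,-2,1]] U=[[1,1,-2],[0,1,-1],[0,0,-2]]

  r1 -= -2·r0 → [0,1,-1]
  r2 -= 2·r0 → [0,-2,0]
  r2 -= -2·r1 → [0,0,-2]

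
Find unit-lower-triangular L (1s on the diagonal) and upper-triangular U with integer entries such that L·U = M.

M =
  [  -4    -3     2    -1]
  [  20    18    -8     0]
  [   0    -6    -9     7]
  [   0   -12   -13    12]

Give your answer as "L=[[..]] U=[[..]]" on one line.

L=[[1,0,0,0],[-5,1,0,0],[0,-2,1,0],[0,-4,1,1]] U=[[-4,-3,2,-1],[0,3,2,-5],[0,0,-5,-3],[0,0,0,-5]]

  r1 -= -5·r0 → [0,3,2,-5]
  r2 -= 0·r0 → [0,-6,-9,7]
  r3 -= 0·r0 → [0,-12,-13,12]
  r2 -= -2·r1 → [0,0,-5,-3]
  r3 -= -4·r1 → [0,0,-5,-8]
  r3 -= 1·r2 → [0,0,0,-5]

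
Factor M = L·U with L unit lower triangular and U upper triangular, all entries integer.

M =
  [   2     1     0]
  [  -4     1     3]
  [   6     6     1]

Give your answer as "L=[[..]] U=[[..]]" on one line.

L=[[1,0,0],[-2,1,0],[3,1,1]] U=[[2,1,0],[0,3,3],[0,0,-2]]

  row1 -= -2·row0 → [0,3,3]
  row2 -= 3·row0 → [0,3,1]
  row2 -= 1·row1 → [0,0,-2]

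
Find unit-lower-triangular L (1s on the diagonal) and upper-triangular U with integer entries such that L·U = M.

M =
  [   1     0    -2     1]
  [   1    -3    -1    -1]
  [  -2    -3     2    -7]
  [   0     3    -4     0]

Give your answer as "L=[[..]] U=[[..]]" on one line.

  r1 -= 1·r0 → [0,-3,1,-2]
  r2 -= -2·r0 → [0,-3,-2,-5]
  r3 -= 0·r0 → [0,3,-4,0]
  r2 -= 1·r1 → [0,0,-3,-3]
  r3 -= -1·r1 → [0,0,-3,-2]
  r3 -= 1·r2 → [0,0,0,1]

L=[[1,0,0,0],[1,1,0,0],[-2,1,1,0],[0,-1,1,1]] U=[[1,0,-2,1],[0,-3,1,-2],[0,0,-3,-3],[0,0,0,1]]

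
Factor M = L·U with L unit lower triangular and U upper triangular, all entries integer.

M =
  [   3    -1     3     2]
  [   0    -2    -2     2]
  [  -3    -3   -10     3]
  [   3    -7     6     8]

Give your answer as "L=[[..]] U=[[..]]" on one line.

L=[[1,0,0,0],[0,1,0,0],[-1,2,1,0],[1,3,-3,1]] U=[[3,-1,3,2],[0,-2,-2,2],[0,0,-3,1],[0,0,0,3]]

  R1 -= 0·R0 → [0,-2,-2,2]
  R2 -= -1·R0 → [0,-4,-7,5]
  R3 -= 1·R0 → [0,-6,3,6]
  R2 -= 2·R1 → [0,0,-3,1]
  R3 -= 3·R1 → [0,0,9,0]
  R3 -= -3·R2 → [0,0,0,3]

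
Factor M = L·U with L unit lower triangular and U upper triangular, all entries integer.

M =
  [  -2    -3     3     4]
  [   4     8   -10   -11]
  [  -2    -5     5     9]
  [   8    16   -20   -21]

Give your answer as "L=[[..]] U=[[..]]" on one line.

  row1 -= -2·row0 → [0,2,-4,-3]
  row2 -= 1·row0 → [0,-2,2,5]
  row3 -= -4·row0 → [0,4,-8,-5]
  row2 -= -1·row1 → [0,0,-2,2]
  row3 -= 2·row1 → [0,0,0,1]
  row3 -= 0·row2 → [0,0,0,1]

L=[[1,0,0,0],[-2,1,0,0],[1,-1,1,0],[-4,2,0,1]] U=[[-2,-3,3,4],[0,2,-4,-3],[0,0,-2,2],[0,0,0,1]]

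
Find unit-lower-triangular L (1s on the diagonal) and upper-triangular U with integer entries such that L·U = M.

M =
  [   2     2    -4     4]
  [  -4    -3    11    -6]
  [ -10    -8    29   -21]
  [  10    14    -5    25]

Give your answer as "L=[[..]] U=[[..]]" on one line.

L=[[1,0,0,0],[-2,1,0,0],[-5,2,1,0],[5,4,1,1]] U=[[2,2,-4,4],[0,1,3,2],[0,0,3,-5],[0,0,0,2]]

  row1 -= -2·row0 → [0,1,3,2]
  row2 -= -5·row0 → [0,2,9,-1]
  row3 -= 5·row0 → [0,4,15,5]
  row2 -= 2·row1 → [0,0,3,-5]
  row3 -= 4·row1 → [0,0,3,-3]
  row3 -= 1·row2 → [0,0,0,2]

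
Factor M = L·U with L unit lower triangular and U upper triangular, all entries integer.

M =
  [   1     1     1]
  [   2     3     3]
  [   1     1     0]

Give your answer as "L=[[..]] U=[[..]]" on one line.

L=[[1,0,0],[2,1,0],[1,0,1]] U=[[1,1,1],[0,1,1],[0,0,-1]]

  row1 -= 2·row0 → [0,1,1]
  row2 -= 1·row0 → [0,0,-1]
  row2 -= 0·row1 → [0,0,-1]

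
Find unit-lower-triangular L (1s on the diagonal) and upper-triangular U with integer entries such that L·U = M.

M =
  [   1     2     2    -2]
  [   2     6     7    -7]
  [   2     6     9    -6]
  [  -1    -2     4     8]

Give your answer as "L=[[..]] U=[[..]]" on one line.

L=[[1,0,0,0],[2,1,0,0],[2,1,1,0],[-1,0,3,1]] U=[[1,2,2,-2],[0,2,3,-3],[0,0,2,1],[0,0,0,3]]

  row1 -= 2·row0 → [0,2,3,-3]
  row2 -= 2·row0 → [0,2,5,-2]
  row3 -= -1·row0 → [0,0,6,6]
  row2 -= 1·row1 → [0,0,2,1]
  row3 -= 0·row1 → [0,0,6,6]
  row3 -= 3·row2 → [0,0,0,3]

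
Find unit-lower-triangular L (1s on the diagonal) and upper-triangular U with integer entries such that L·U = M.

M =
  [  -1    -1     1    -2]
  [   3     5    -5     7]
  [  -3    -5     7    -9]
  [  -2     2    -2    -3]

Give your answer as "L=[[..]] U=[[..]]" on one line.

L=[[1,0,0,0],[-3,1,0,0],[3,-1,1,0],[2,2,0,1]] U=[[-1,-1,1,-2],[0,2,-2,1],[0,0,2,-2],[0,0,0,-1]]

  row1 -= -3·row0 → [0,2,-2,1]
  row2 -= 3·row0 → [0,-2,4,-3]
  row3 -= 2·row0 → [0,4,-4,1]
  row2 -= -1·row1 → [0,0,2,-2]
  row3 -= 2·row1 → [0,0,0,-1]
  row3 -= 0·row2 → [0,0,0,-1]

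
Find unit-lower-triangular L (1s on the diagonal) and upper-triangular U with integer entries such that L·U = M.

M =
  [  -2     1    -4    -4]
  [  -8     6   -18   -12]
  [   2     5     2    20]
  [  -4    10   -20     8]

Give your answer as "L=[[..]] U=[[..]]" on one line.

L=[[1,0,0,0],[4,1,0,0],[-1,3,1,0],[2,4,-1,1]] U=[[-2,1,-4,-4],[0,2,-2,4],[0,0,4,4],[0,0,0,4]]

  r1 -= 4·r0 → [0,2,-2,4]
  r2 -= -1·r0 → [0,6,-2,16]
  r3 -= 2·r0 → [0,8,-12,16]
  r2 -= 3·r1 → [0,0,4,4]
  r3 -= 4·r1 → [0,0,-4,0]
  r3 -= -1·r2 → [0,0,0,4]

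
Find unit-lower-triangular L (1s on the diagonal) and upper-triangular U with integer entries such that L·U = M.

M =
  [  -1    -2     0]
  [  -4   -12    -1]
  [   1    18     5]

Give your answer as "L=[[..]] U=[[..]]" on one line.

L=[[1,0,0],[4,1,0],[-1,-4,1]] U=[[-1,-2,0],[0,-4,-1],[0,0,1]]

  R1 -= 4·R0 → [0,-4,-1]
  R2 -= -1·R0 → [0,16,5]
  R2 -= -4·R1 → [0,0,1]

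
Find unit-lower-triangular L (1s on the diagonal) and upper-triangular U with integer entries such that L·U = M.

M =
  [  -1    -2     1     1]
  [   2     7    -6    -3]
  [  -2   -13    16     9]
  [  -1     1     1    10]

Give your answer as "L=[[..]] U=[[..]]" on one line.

L=[[1,0,0,0],[-2,1,0,0],[2,-3,1,0],[1,1,2,1]] U=[[-1,-2,1,1],[0,3,-4,-1],[0,0,2,4],[0,0,0,2]]

  r1 -= -2·r0 → [0,3,-4,-1]
  r2 -= 2·r0 → [0,-9,14,7]
  r3 -= 1·r0 → [0,3,0,9]
  r2 -= -3·r1 → [0,0,2,4]
  r3 -= 1·r1 → [0,0,4,10]
  r3 -= 2·r2 → [0,0,0,2]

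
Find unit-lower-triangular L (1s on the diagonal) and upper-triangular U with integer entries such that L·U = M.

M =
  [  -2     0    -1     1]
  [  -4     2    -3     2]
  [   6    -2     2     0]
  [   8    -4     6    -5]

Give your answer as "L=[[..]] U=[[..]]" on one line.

  row1 -= 2·row0 → [0,2,-1,0]
  row2 -= -3·row0 → [0,-2,-1,3]
  row3 -= -4·row0 → [0,-4,2,-1]
  row2 -= -1·row1 → [0,0,-2,3]
  row3 -= -2·row1 → [0,0,0,-1]
  row3 -= 0·row2 → [0,0,0,-1]

L=[[1,0,0,0],[2,1,0,0],[-3,-1,1,0],[-4,-2,0,1]] U=[[-2,0,-1,1],[0,2,-1,0],[0,0,-2,3],[0,0,0,-1]]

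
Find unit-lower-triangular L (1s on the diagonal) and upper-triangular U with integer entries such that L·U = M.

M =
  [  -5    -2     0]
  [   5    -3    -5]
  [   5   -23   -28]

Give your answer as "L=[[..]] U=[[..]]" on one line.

L=[[1,0,0],[-1,1,0],[-1,5,1]] U=[[-5,-2,0],[0,-5,-5],[0,0,-3]]

  r1 -= -1·r0 → [0,-5,-5]
  r2 -= -1·r0 → [0,-25,-28]
  r2 -= 5·r1 → [0,0,-3]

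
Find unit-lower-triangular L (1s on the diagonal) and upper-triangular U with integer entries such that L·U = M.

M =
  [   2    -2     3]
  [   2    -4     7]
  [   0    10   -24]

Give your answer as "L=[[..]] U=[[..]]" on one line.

L=[[1,0,0],[1,1,0],[0,-5,1]] U=[[2,-2,3],[0,-2,4],[0,0,-4]]

  R1 -= 1·R0 → [0,-2,4]
  R2 -= 0·R0 → [0,10,-24]
  R2 -= -5·R1 → [0,0,-4]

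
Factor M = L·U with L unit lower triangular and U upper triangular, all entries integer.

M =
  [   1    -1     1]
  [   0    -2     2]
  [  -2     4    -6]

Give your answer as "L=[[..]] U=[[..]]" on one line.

L=[[1,0,0],[0,1,0],[-2,-1,1]] U=[[1,-1,1],[0,-2,2],[0,0,-2]]

  row1 -= 0·row0 → [0,-2,2]
  row2 -= -2·row0 → [0,2,-4]
  row2 -= -1·row1 → [0,0,-2]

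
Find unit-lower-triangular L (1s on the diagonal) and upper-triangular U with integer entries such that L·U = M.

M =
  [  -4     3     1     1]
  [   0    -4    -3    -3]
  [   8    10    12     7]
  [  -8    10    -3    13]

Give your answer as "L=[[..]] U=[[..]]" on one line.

  r1 -= 0·r0 → [0,-4,-3,-3]
  r2 -= -2·r0 → [0,16,14,9]
  r3 -= 2·r0 → [0,4,-5,11]
  r2 -= -4·r1 → [0,0,2,-3]
  r3 -= -1·r1 → [0,0,-8,8]
  r3 -= -4·r2 → [0,0,0,-4]

L=[[1,0,0,0],[0,1,0,0],[-2,-4,1,0],[2,-1,-4,1]] U=[[-4,3,1,1],[0,-4,-3,-3],[0,0,2,-3],[0,0,0,-4]]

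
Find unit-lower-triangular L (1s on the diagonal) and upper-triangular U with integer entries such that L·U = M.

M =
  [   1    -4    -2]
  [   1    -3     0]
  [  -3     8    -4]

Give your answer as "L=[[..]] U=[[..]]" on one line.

  r1 -= 1·r0 → [0,1,2]
  r2 -= -3·r0 → [0,-4,-10]
  r2 -= -4·r1 → [0,0,-2]

L=[[1,0,0],[1,1,0],[-3,-4,1]] U=[[1,-4,-2],[0,1,2],[0,0,-2]]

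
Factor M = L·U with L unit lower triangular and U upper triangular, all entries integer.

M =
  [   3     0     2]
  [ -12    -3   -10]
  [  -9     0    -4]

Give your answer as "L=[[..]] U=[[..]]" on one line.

  r1 -= -4·r0 → [0,-3,-2]
  r2 -= -3·r0 → [0,0,2]
  r2 -= 0·r1 → [0,0,2]

L=[[1,0,0],[-4,1,0],[-3,0,1]] U=[[3,0,2],[0,-3,-2],[0,0,2]]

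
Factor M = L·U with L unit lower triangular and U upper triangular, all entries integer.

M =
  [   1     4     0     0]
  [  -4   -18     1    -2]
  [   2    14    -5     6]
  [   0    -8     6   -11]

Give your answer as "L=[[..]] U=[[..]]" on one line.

  row1 -= -4·row0 → [0,-2,1,-2]
  row2 -= 2·row0 → [0,6,-5,6]
  row3 -= 0·row0 → [0,-8,6,-11]
  row2 -= -3·row1 → [0,0,-2,0]
  row3 -= 4·row1 → [0,0,2,-3]
  row3 -= -1·row2 → [0,0,0,-3]

L=[[1,0,0,0],[-4,1,0,0],[2,-3,1,0],[0,4,-1,1]] U=[[1,4,0,0],[0,-2,1,-2],[0,0,-2,0],[0,0,0,-3]]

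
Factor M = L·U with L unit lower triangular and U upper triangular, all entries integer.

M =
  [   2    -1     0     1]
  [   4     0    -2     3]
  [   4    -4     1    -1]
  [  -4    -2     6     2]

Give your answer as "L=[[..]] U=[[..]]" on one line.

L=[[1,0,0,0],[2,1,0,0],[2,-1,1,0],[-2,-2,-2,1]] U=[[2,-1,0,1],[0,2,-2,1],[0,0,-1,-2],[0,0,0,2]]

  R1 -= 2·R0 → [0,2,-2,1]
  R2 -= 2·R0 → [0,-2,1,-3]
  R3 -= -2·R0 → [0,-4,6,4]
  R2 -= -1·R1 → [0,0,-1,-2]
  R3 -= -2·R1 → [0,0,2,6]
  R3 -= -2·R2 → [0,0,0,2]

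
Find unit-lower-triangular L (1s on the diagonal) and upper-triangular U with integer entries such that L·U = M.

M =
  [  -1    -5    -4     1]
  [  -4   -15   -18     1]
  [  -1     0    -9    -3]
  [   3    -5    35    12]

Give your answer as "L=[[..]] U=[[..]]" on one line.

  R1 -= 4·R0 → [0,5,-2,-3]
  R2 -= 1·R0 → [0,5,-5,-4]
  R3 -= -3·R0 → [0,-20,23,15]
  R2 -= 1·R1 → [0,0,-3,-1]
  R3 -= -4·R1 → [0,0,15,3]
  R3 -= -5·R2 → [0,0,0,-2]

L=[[1,0,0,0],[4,1,0,0],[1,1,1,0],[-3,-4,-5,1]] U=[[-1,-5,-4,1],[0,5,-2,-3],[0,0,-3,-1],[0,0,0,-2]]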